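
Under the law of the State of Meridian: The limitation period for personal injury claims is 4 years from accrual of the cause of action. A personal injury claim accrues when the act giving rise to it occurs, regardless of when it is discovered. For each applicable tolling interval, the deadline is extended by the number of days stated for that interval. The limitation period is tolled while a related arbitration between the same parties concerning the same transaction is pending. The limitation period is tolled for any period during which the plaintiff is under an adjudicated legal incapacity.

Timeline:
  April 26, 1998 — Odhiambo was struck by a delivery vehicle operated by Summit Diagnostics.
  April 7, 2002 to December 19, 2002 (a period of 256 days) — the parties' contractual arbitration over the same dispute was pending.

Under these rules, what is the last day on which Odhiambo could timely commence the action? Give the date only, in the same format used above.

The limitation period began to run on April 26, 1998.
4 years from April 26, 1998 is April 26, 2002.
The pending related arbitration from April 7, 2002 to December 19, 2002 tolled the period for 256 days, extending the deadline to January 7, 2003.

January 7, 2003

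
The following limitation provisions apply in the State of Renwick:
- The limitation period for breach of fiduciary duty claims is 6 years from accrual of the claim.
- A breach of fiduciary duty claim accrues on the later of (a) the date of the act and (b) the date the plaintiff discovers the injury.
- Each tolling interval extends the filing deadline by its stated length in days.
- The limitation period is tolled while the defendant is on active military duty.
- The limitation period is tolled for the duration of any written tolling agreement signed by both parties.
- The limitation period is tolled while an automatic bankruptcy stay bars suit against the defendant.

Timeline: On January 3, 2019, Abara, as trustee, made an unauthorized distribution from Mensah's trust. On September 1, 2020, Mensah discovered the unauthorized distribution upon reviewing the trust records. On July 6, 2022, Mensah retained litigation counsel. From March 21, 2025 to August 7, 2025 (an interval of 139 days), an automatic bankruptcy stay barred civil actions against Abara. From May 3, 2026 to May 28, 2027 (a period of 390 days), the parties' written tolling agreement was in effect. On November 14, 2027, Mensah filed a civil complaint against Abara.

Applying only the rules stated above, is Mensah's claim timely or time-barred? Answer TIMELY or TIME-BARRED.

The claim accrued on September 1, 2020 — the later of the January 3, 2019 act and the September 1, 2020 discovery.
6 years from September 1, 2020 is September 1, 2026.
The period was tolled for 139 days by the automatic bankruptcy stay (March 21, 2025 to August 7, 2025), pushing the deadline to January 18, 2027.
The written tolling agreement from May 3, 2026 to May 28, 2027 tolled the period for 390 days, extending the deadline to February 12, 2028.
None of the other events listed affects the running of the period under the stated rules.
Filing on November 14, 2027 beat the February 12, 2028 deadline — the action is timely.

TIMELY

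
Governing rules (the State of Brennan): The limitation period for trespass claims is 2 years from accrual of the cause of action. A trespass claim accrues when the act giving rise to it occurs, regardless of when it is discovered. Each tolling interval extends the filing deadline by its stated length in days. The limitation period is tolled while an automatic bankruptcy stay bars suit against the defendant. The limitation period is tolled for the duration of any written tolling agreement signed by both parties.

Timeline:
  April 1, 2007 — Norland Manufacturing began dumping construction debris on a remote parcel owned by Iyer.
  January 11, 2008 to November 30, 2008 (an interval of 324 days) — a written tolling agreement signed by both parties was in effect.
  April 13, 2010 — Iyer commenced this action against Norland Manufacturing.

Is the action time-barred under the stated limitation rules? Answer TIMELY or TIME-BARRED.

The cause of action accrued on April 1, 2007, the date of the act.
The untolled deadline — 2 years after April 1, 2007 — is April 1, 2009.
The period was tolled for 324 days by the written tolling agreement (January 11, 2008 to November 30, 2008), pushing the deadline to February 19, 2010.
Filing on April 13, 2010 missed the February 19, 2010 deadline — the action is time-barred.

TIME-BARRED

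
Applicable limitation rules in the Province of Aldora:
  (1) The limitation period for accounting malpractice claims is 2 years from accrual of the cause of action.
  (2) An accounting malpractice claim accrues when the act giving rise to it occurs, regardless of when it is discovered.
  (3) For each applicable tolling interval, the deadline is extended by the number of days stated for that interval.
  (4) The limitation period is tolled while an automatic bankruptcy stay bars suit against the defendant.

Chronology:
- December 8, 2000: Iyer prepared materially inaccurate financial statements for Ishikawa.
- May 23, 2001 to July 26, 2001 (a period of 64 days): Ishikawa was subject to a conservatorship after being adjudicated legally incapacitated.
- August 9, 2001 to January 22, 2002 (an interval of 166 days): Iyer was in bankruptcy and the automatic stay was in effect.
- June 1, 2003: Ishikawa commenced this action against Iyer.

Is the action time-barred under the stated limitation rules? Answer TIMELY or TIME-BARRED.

The claim accrued on December 8, 2000, when the wrongful act occurred.
2 years from December 8, 2000 is December 8, 2002.
The period was tolled for 166 days by the automatic bankruptcy stay (August 9, 2001 to January 22, 2002), pushing the deadline to May 23, 2003.
No stated provision tolls the period for the plaintiff's incapacity, so the interval from May 23, 2001 to July 26, 2001 has no effect on the deadline.
Filing on June 1, 2003 missed the May 23, 2003 deadline — the action is time-barred.

TIME-BARRED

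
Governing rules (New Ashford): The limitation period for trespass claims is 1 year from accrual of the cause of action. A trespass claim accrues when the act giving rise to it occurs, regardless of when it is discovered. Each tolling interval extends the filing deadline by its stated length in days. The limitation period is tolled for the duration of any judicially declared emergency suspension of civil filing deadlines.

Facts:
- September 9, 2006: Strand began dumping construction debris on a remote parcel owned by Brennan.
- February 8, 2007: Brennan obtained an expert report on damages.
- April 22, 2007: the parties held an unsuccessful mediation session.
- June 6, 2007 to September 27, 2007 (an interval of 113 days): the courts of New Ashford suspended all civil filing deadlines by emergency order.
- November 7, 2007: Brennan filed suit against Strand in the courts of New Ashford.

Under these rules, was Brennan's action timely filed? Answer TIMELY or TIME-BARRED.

The limitation period began to run on September 9, 2006.
Adding the 1 year base period to September 9, 2006 gives a deadline of September 9, 2007, before any tolling.
The emergency suspension of filing deadlines from June 6, 2007 to September 27, 2007 tolled the period for 113 days, extending the deadline to December 31, 2007.
The other events in the timeline have no effect on the limitation period under the stated rules.
Brennan filed on November 7, 2007, before the December 31, 2007 deadline, so the action is timely.

TIMELY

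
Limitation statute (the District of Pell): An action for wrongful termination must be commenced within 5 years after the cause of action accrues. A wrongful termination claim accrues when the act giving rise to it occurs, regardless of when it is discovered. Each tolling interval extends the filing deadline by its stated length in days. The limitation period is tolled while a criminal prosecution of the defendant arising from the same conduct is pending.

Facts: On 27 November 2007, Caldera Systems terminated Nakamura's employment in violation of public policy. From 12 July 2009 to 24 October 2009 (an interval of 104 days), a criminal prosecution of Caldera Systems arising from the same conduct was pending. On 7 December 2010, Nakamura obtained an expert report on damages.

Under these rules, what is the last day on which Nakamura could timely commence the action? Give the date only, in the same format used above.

The limitation period began to run on 27 November 2007.
Adding the 5 years base period to 27 November 2007 gives a deadline of 27 November 2012, before any tolling.
The period was tolled for 104 days by the pending criminal prosecution (12 July 2009 to 24 October 2009), pushing the deadline to 11 March 2013.
The other events in the timeline have no effect on the limitation period under the stated rules.

11 March 2013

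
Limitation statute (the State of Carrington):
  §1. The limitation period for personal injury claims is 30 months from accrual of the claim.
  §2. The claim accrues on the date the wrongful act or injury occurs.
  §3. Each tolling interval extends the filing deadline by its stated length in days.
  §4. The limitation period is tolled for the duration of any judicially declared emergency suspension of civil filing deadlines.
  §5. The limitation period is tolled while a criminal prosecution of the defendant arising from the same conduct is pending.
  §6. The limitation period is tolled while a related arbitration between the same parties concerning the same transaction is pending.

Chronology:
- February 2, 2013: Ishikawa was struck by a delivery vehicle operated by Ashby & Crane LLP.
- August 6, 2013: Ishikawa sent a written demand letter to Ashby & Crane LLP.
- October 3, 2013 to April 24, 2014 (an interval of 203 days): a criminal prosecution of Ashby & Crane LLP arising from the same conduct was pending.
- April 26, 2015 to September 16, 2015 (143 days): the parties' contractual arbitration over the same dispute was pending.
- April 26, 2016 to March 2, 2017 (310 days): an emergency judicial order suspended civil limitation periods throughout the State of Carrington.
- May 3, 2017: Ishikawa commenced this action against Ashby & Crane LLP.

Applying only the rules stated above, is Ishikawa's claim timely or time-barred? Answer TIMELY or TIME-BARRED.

TIMELY

The claim accrued on February 2, 2013, the date of the act.
30 months from February 2, 2013 is August 2, 2015.
Because the pending criminal prosecution ran from October 3, 2013 to April 24, 2014, the deadline is extended by 203 days to February 21, 2016.
The period was tolled for 143 days by the pending related arbitration (April 26, 2015 to September 16, 2015), pushing the deadline to July 13, 2016.
The period was tolled for 310 days by the emergency suspension of filing deadlines (April 26, 2016 to March 2, 2017), pushing the deadline to May 19, 2017.
Nothing else in the chronology tolls or restarts the period.
Ishikawa filed on May 3, 2017, before the May 19, 2017 deadline, so the action is timely.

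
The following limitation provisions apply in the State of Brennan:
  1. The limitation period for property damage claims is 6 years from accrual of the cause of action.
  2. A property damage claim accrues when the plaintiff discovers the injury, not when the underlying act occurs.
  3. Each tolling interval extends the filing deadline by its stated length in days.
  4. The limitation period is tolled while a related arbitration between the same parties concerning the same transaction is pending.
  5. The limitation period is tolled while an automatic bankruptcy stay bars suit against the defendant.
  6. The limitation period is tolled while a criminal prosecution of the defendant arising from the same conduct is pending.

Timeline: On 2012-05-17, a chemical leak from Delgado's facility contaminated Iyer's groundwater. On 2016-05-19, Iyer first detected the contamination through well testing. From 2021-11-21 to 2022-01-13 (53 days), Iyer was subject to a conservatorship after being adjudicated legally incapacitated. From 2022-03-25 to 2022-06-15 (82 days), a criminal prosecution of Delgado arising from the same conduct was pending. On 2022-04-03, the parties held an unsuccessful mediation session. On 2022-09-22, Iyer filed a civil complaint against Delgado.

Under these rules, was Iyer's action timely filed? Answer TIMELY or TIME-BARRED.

The claim did not accrue until Iyer discovered the injury on 2016-05-19; the 2012-05-17 act date does not start the clock under the stated rule.
Adding the 6 years base period to 2016-05-19 gives a deadline of 2022-05-19, before any tolling.
Because the pending criminal prosecution ran from 2022-03-25 to 2022-06-15, the deadline is extended by 82 days to 2022-08-09.
No stated provision tolls the period for the plaintiff's incapacity, so the interval from 2021-11-21 to 2022-01-13 has no effect on the deadline.
The other events in the timeline have no effect on the limitation period under the stated rules.
Filing on 2022-09-22 missed the 2022-08-09 deadline — the action is time-barred.

TIME-BARRED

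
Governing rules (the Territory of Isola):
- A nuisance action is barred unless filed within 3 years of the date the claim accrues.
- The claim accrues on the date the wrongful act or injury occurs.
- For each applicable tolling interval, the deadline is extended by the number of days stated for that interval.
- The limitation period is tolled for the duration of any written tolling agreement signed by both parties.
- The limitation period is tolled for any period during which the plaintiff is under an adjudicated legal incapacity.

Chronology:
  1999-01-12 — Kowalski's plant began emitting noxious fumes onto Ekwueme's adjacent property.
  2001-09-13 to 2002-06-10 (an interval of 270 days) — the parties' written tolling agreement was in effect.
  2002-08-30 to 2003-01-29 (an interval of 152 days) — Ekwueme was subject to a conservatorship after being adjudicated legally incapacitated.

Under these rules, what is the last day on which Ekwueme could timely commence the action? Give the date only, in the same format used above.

2003-03-10

The claim accrued on 1999-01-12, when the wrongful act occurred.
The untolled deadline — 3 years after 1999-01-12 — is 2002-01-12.
The period was tolled for 270 days by the written tolling agreement (2001-09-13 to 2002-06-10), pushing the deadline to 2002-10-09.
The plaintiff's legal incapacity from 2002-08-30 to 2003-01-29 tolled the period for 152 days, extending the deadline to 2003-03-10.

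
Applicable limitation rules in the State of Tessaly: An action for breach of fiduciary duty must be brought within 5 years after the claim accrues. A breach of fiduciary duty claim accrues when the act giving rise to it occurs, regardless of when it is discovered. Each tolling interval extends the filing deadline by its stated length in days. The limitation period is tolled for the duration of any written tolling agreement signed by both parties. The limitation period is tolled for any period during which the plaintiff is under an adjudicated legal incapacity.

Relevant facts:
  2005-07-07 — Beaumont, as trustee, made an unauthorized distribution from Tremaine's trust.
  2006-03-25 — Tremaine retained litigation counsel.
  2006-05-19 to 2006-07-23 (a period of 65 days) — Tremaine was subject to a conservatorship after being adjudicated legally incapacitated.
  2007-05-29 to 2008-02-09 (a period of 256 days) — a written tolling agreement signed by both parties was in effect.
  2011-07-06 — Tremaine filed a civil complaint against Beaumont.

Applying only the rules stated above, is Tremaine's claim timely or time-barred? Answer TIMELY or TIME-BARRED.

The claim accrued on 2005-07-07, the date of the act.
Adding the 5 years base period to 2005-07-07 gives a deadline of 2010-07-07, before any tolling.
Because the plaintiff's legal incapacity ran from 2006-05-19 to 2006-07-23, the deadline is extended by 65 days to 2010-09-10.
Because the written tolling agreement ran from 2007-05-29 to 2008-02-09, the deadline is extended by 256 days to 2011-05-24.
None of the other events listed affects the running of the period under the stated rules.
Tremaine filed on 2011-07-06, after the 2011-05-24 deadline, so the action is time-barred.

TIME-BARRED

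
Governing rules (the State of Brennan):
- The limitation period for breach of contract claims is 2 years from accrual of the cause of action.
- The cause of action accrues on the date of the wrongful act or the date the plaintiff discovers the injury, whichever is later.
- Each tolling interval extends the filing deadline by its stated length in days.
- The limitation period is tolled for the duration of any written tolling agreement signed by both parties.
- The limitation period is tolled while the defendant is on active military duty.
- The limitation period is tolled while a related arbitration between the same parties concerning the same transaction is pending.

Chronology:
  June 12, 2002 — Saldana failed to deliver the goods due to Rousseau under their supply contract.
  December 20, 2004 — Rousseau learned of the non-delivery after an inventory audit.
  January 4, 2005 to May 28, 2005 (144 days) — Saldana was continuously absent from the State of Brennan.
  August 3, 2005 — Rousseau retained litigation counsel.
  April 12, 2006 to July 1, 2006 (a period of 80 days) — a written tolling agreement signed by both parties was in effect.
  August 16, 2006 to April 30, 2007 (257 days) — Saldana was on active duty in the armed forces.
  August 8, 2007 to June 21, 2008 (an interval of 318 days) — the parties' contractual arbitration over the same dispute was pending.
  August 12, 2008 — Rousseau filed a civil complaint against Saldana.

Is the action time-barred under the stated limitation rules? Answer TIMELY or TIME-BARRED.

Taking the later of the act (June 12, 2002) and discovery (December 20, 2004), the claim accrued on December 20, 2004.
2 years from December 20, 2004 is December 20, 2006.
Because the written tolling agreement ran from April 12, 2006 to July 1, 2006, the deadline is extended by 80 days to March 10, 2007.
The period was tolled for 257 days by the defendant's active military service (August 16, 2006 to April 30, 2007), pushing the deadline to November 22, 2007.
The pending related arbitration from August 8, 2007 to June 21, 2008 tolled the period for 318 days, extending the deadline to October 5, 2008.
The defendant's absence from the jurisdiction from January 4, 2005 to May 28, 2005 does not toll the period, because no stated rule makes the defendant's absence a tolling event.
None of the other events listed affects the running of the period under the stated rules.
Filing on August 12, 2008 beat the October 5, 2008 deadline — the action is timely.

TIMELY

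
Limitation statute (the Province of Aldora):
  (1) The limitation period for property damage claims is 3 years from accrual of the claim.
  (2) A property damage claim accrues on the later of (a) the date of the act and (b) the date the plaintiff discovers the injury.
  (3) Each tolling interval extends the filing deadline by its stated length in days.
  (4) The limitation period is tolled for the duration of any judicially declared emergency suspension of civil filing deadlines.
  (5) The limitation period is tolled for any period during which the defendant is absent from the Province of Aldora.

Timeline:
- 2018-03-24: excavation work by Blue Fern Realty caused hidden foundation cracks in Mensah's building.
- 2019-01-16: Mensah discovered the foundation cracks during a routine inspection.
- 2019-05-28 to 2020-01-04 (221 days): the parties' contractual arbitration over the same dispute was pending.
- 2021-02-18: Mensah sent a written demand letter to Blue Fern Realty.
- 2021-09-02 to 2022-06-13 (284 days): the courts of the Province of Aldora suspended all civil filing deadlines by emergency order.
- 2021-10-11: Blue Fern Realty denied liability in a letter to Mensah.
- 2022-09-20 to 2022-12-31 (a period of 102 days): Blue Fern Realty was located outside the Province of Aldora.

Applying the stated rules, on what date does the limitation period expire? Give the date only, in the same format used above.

2023-02-06

Taking the later of the act (2018-03-24) and discovery (2019-01-16), the claim accrued on 2019-01-16.
3 years from 2019-01-16 is 2022-01-16.
The emergency suspension of filing deadlines from 2021-09-02 to 2022-06-13 tolled the period for 284 days, extending the deadline to 2022-10-27.
The defendant's absence from the jurisdiction from 2022-09-20 to 2022-12-31 tolled the period for 102 days, extending the deadline to 2023-02-06.
No stated provision tolls the period for a pending arbitration, so the interval from 2019-05-28 to 2020-01-04 has no effect on the deadline.
The other events in the timeline have no effect on the limitation period under the stated rules.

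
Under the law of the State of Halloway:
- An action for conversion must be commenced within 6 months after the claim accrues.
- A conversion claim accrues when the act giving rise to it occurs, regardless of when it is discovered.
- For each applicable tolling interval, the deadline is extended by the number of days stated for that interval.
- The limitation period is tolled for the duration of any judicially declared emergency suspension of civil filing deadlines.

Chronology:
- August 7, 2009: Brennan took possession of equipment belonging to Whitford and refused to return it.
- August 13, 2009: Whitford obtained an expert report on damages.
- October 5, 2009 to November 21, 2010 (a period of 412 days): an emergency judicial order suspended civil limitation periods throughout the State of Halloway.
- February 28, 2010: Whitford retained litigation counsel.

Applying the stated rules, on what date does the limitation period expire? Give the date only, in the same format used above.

The claim accrued on August 7, 2009, when the wrongful act occurred.
Adding the 6 months base period to August 7, 2009 gives a deadline of February 7, 2010, before any tolling.
The emergency suspension of filing deadlines from October 5, 2009 to November 21, 2010 tolled the period for 412 days, extending the deadline to March 26, 2011.
None of the other events listed affects the running of the period under the stated rules.

March 26, 2011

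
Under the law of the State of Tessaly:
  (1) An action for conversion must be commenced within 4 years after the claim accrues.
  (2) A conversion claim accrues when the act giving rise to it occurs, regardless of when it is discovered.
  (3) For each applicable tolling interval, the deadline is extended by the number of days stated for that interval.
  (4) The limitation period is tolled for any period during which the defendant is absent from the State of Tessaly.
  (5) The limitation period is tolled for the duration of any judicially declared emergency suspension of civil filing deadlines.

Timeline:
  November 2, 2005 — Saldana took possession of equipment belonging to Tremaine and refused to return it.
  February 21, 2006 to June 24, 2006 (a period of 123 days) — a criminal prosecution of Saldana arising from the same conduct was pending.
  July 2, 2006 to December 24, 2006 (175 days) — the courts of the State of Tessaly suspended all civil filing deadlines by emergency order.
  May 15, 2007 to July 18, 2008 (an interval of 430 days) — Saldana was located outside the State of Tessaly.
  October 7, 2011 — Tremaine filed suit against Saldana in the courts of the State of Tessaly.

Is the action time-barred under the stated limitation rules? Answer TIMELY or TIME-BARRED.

TIME-BARRED

The claim accrued on November 2, 2005, when the wrongful act occurred.
Adding the 4 years base period to November 2, 2005 gives a deadline of November 2, 2009, before any tolling.
The period was tolled for 175 days by the emergency suspension of filing deadlines (July 2, 2006 to December 24, 2006), pushing the deadline to April 26, 2010.
The defendant's absence from the jurisdiction from May 15, 2007 to July 18, 2008 tolled the period for 430 days, extending the deadline to June 30, 2011.
The pending criminal prosecution from February 21, 2006 to June 24, 2006 does not toll the period, because no stated rule makes a criminal prosecution a tolling event.
Tremaine filed on October 7, 2011, after the June 30, 2011 deadline, so the action is time-barred.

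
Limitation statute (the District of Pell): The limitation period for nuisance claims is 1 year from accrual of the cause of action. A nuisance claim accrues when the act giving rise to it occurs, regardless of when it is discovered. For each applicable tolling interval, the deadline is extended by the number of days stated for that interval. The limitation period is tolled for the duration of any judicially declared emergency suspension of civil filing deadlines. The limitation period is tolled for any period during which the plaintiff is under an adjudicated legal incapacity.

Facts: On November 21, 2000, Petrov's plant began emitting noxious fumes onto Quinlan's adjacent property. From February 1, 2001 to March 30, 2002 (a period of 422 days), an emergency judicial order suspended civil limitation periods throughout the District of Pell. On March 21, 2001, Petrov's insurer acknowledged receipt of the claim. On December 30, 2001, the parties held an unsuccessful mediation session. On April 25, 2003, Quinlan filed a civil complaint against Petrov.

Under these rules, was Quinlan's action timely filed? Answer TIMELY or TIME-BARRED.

The claim accrued on November 21, 2000, when the wrongful act occurred.
The untolled deadline — 1 year after November 21, 2000 — is November 21, 2001.
The emergency suspension of filing deadlines from February 1, 2001 to March 30, 2002 tolled the period for 422 days, extending the deadline to January 17, 2003.
Nothing else in the chronology tolls or restarts the period.
Filing on April 25, 2003 missed the January 17, 2003 deadline — the action is time-barred.

TIME-BARRED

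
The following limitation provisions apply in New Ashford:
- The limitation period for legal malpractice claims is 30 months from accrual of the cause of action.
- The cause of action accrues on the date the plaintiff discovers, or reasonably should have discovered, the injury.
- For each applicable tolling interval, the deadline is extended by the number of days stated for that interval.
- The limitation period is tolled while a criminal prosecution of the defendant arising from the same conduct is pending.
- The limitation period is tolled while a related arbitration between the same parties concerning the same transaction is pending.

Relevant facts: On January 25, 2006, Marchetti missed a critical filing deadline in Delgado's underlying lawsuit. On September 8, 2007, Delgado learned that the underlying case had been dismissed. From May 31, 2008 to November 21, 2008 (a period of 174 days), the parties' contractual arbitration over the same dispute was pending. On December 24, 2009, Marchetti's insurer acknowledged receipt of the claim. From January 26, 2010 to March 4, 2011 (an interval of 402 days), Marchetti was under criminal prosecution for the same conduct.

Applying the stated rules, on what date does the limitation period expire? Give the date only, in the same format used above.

October 5, 2011

Under the discovery rule, the claim accrued on September 8, 2007, when Delgado discovered the injury — not on the January 25, 2006 date of the underlying act.
The untolled deadline — 30 months after September 8, 2007 — is March 8, 2010.
The pending related arbitration from May 31, 2008 to November 21, 2008 tolled the period for 174 days, extending the deadline to August 29, 2010.
The pending criminal prosecution from January 26, 2010 to March 4, 2011 tolled the period for 402 days, extending the deadline to October 5, 2011.
The other events in the timeline have no effect on the limitation period under the stated rules.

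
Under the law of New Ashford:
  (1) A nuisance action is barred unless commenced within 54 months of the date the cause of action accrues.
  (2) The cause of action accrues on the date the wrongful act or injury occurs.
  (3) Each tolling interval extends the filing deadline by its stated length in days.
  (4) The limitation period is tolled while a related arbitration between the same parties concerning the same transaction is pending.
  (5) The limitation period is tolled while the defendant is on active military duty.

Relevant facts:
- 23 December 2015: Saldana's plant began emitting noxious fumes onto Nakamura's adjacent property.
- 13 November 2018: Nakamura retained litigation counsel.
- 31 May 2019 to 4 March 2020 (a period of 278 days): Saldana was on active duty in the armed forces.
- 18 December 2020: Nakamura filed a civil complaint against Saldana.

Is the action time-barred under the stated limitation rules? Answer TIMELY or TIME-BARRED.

TIMELY

The claim accrued on 23 December 2015, when the wrongful act occurred.
Adding the 54 months base period to 23 December 2015 gives a deadline of 23 June 2020, before any tolling.
The period was tolled for 278 days by the defendant's active military service (31 May 2019 to 4 March 2020), pushing the deadline to 28 March 2021.
None of the other events listed affects the running of the period under the stated rules.
The 18 December 2020 filing precedes the 28 March 2021 deadline; the claim is timely.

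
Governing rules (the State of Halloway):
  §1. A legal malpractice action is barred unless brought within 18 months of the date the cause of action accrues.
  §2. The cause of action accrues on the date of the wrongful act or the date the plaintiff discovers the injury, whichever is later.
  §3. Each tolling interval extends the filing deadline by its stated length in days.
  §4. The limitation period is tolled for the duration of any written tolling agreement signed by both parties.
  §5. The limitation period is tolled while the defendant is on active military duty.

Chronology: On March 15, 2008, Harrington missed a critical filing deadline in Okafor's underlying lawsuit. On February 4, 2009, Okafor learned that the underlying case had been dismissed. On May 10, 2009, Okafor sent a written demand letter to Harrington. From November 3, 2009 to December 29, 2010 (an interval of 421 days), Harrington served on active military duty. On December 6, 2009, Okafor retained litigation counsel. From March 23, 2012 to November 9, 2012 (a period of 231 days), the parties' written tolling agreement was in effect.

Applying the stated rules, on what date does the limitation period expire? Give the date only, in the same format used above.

The claim accrued on February 4, 2009 — the later of the March 15, 2008 act and the February 4, 2009 discovery.
Adding the 18 months base period to February 4, 2009 gives a deadline of August 4, 2010, before any tolling.
The period was tolled for 421 days by the defendant's active military service (November 3, 2009 to December 29, 2010), pushing the deadline to September 29, 2011.
By the time the written tolling agreement began on March 23, 2012, the limitation period had already expired on September 29, 2011; that interval cannot revive it.
None of the other events listed affects the running of the period under the stated rules.

September 29, 2011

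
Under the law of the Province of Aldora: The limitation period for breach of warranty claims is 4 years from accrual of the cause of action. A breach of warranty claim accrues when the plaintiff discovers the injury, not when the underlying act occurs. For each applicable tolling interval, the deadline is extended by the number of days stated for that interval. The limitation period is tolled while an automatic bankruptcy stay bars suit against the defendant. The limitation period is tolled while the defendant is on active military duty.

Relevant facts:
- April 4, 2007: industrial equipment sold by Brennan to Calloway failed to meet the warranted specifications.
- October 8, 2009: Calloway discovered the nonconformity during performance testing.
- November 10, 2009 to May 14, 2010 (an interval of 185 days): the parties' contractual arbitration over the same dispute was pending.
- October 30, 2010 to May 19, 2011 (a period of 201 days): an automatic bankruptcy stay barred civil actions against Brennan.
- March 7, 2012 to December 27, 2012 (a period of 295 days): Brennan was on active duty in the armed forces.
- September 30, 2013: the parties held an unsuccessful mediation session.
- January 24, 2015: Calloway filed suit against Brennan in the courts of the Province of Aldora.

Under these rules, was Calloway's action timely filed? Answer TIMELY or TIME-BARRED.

Accrual is tied to discovery, so the period began on October 8, 2009 rather than on April 4, 2007 when the act occurred.
Adding the 4 years base period to October 8, 2009 gives a deadline of October 8, 2013, before any tolling.
The automatic bankruptcy stay from October 30, 2010 to May 19, 2011 tolled the period for 201 days, extending the deadline to April 27, 2014.
Because the defendant's active military service ran from March 7, 2012 to December 27, 2012, the deadline is extended by 295 days to February 16, 2015.
The pending related arbitration from November 10, 2009 to May 14, 2010 does not toll the period, because no stated rule makes a pending arbitration a tolling event.
Nothing else in the chronology tolls or restarts the period.
Filing on January 24, 2015 beat the February 16, 2015 deadline — the action is timely.

TIMELY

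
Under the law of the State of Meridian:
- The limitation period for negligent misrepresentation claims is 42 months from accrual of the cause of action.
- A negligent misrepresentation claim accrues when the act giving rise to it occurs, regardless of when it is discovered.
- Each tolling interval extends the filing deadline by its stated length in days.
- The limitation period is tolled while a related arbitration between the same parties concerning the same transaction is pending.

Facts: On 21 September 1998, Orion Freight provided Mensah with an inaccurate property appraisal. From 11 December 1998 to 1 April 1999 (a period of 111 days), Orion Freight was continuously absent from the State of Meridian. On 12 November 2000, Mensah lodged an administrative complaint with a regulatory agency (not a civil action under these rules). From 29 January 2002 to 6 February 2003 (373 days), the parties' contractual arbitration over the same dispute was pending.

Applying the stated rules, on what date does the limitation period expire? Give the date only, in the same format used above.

29 March 2003

The cause of action accrued on 21 September 1998, the date of the act.
42 months from 21 September 1998 is 21 March 2002.
The period was tolled for 373 days by the pending related arbitration (29 January 2002 to 6 February 2003), pushing the deadline to 29 March 2003.
No stated provision tolls the period for the defendant's absence, so the interval from 11 December 1998 to 1 April 1999 has no effect on the deadline.
Nothing else in the chronology tolls or restarts the period.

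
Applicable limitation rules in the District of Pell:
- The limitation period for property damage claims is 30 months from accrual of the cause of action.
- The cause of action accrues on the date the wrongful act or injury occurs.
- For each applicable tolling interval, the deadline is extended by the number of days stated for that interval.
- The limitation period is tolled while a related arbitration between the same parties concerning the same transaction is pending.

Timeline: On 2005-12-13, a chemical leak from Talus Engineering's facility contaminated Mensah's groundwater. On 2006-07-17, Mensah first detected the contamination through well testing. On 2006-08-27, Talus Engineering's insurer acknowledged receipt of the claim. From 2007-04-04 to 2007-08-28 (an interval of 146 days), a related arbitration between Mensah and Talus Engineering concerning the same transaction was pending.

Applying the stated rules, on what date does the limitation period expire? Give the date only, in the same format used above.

Accrual is governed by the date of the act, so the period began to run on 2005-12-13; the later discovery on 2006-07-17 is irrelevant under the stated rule.
The untolled deadline — 30 months after 2005-12-13 — is 2008-06-13.
The period was tolled for 146 days by the pending related arbitration (2007-04-04 to 2007-08-28), pushing the deadline to 2008-11-06.
Nothing else in the chronology tolls or restarts the period.

2008-11-06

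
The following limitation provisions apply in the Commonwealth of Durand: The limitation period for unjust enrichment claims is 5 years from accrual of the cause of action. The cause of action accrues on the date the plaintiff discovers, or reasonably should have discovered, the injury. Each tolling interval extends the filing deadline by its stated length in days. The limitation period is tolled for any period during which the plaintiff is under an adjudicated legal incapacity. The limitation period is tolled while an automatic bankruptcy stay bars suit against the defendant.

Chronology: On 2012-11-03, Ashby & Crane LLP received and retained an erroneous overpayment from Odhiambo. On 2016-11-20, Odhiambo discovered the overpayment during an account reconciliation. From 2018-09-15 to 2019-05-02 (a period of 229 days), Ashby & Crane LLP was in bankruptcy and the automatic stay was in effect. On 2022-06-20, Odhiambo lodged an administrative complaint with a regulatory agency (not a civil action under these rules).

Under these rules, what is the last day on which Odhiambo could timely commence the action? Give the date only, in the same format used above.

The claim did not accrue until Odhiambo discovered the injury on 2016-11-20; the 2012-11-03 act date does not start the clock under the stated rule.
5 years from 2016-11-20 is 2021-11-20.
Because the automatic bankruptcy stay ran from 2018-09-15 to 2019-05-02, the deadline is extended by 229 days to 2022-07-07.
Nothing else in the chronology tolls or restarts the period.

2022-07-07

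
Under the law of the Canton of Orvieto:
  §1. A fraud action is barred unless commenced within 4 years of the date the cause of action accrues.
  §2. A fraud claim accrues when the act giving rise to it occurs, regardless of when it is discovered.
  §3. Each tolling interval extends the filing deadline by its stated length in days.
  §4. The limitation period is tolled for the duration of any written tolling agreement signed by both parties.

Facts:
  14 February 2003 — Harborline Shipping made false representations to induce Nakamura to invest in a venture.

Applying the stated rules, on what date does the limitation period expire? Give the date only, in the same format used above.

The limitation period began to run on 14 February 2003.
Adding the 4 years base period to 14 February 2003 gives a deadline of 14 February 2007, before any tolling.

14 February 2007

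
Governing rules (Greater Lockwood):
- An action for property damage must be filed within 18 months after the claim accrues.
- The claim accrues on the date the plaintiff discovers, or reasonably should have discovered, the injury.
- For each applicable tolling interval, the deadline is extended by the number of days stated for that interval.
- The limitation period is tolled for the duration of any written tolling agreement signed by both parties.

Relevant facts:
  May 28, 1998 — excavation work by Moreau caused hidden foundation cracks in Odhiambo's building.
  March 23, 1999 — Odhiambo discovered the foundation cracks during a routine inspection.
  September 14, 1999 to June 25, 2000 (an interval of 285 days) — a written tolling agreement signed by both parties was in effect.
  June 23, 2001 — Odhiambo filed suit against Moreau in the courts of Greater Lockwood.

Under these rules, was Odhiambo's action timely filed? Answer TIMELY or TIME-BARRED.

Under the discovery rule, the claim accrued on March 23, 1999, when Odhiambo discovered the injury — not on the May 28, 1998 date of the underlying act.
The untolled deadline — 18 months after March 23, 1999 — is September 23, 2000.
The written tolling agreement from September 14, 1999 to June 25, 2000 tolled the period for 285 days, extending the deadline to July 5, 2001.
The June 23, 2001 filing precedes the July 5, 2001 deadline; the claim is timely.

TIMELY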